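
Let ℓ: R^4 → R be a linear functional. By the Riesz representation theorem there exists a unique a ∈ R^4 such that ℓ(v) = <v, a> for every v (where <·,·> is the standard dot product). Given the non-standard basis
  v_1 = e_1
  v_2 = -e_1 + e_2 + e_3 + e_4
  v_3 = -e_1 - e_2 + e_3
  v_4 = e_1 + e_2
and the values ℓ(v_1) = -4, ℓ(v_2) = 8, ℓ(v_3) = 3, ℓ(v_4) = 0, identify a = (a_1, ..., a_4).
a = (-4, 4, 3, -3)

Write a = (a_1, ..., a_4) in the standard basis. For each basis vector v_i, ℓ(v_i) = <v_i, a> is a linear equation in the a_j's. Collect the n equations into a matrix system V a = ℓ, where row i of V is v_i (expressed in the standard basis). Since V is invertible (lower-triangular with 1s on the diagonal, up to permutation), solve by back-substitution:
  V =
[[1, 0, 0, 0],
 [-1, 1, 1, 1],
 [-1, -1, 1, 0],
 [1, 1, 0, 0]]
  V a = (-4, 8, 3, 0)
Solving gives a = (-4, 4, 3, -3).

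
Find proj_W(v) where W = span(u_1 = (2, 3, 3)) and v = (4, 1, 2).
proj_W(v) = (17/11, 51/22, 51/22)

Set up U = [u_1 | ... | u_1] ∈ R^(3×1). The projector onto W = col(U) is P = U (U^T U)^(-1) U^T.
Compute U^T U =
  [22],
and U^T v = (17).
Solve U^T U · c = U^T v for the coefficients: c = (17/22). The projection is proj_W(v) = U c.
Check: (v - proj_W(v)) · u_1 = 0  (should be 0).
Result: proj_W(v) = (17/11, 51/22, 51/22).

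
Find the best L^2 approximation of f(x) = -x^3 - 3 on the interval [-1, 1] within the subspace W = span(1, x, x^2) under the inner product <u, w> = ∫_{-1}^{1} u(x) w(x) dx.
g(x) = -3*x/5 - 3

The best approximation g ∈ W is the orthogonal projection of f onto W. Writing g = a_0 + a_1 x + a_2 x^2, the coefficients solve the normal equations G · a = b where
  G_{ij} = <φ_i, φ_j> and b_i = <f, φ_i>, with φ_0 = 1, φ_1 = x, φ_2 = x^2.
G =
  [2, 0, 2/3]
  [0, 2/3, 0]
  [2/3, 0, 2/5],
b = (-6, -2/5, -2).
Solving gives a_0 = -3, a_1 = -3/5, a_2 = 0, so
  g(x) = -3*x/5 - 3.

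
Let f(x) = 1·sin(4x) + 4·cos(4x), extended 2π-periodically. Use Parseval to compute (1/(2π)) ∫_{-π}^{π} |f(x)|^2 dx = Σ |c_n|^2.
Σ |c_n|^2 = 17/2

Expand |f|^2 and use orthogonality of {sin(nx), cos(mx)} on [-π, π]:
  ∫_{-π}^{π} sin(nx)^2 dx = π, ∫ cos(mx)^2 dx = π, and cross terms integrate to 0.
So ∫_{-π}^{π} f(x)^2 dx = 1^2 · π + 4^2 · π = (1 + 16)π.
Divide by 2π: (1 + 16)/2 = 17/2.
By Parseval, this equals Σ |c_n|^2.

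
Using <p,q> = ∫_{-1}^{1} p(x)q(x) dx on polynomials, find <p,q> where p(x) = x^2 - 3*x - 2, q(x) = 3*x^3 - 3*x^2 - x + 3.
<p,q> = -44/5

Expand the product: p(x)·q(x) = 3*x^5 - 12*x^4 + 2*x^3 + 12*x^2 - 7*x - 6.
∫_{-1}^{1} of each monomial x^k gives [2/(k+1) if k even, 0 if k odd]. Integrating term-by-term (or equivalently evaluating the antiderivative F(x) = x^6/2 - 12*x^5/5 + x^4/2 + 4*x^3 - 7*x^2/2 - 6*x at the endpoints):
  F(1) − F(−1) = -69/10 − (19/10) = -44/5.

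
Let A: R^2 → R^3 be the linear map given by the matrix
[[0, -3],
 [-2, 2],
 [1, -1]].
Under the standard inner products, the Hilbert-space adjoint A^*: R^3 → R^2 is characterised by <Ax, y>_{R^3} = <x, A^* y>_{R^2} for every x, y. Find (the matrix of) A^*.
A^* = A^T =
[[0, -2, 1],
 [-3, 2, -1]]

For real matrices with standard dot products, the defining identity <Ax, y> = <x, A^* y> gives (Ax)^T y = x^T (A^*) y, i.e. x^T A^T y = x^T (A^*) y. Since this holds for all x, y, we must have A^* = A^T. Therefore
A^* =
[[0, -2, 1],
 [-3, 2, -1]].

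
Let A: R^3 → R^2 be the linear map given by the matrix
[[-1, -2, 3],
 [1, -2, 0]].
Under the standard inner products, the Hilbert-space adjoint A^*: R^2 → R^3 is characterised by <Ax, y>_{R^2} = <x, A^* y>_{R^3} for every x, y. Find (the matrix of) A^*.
A^* = A^T =
[[-1, 1],
 [-2, -2],
 [3, 0]]

For real matrices with standard dot products, the defining identity <Ax, y> = <x, A^* y> gives (Ax)^T y = x^T (A^*) y, i.e. x^T A^T y = x^T (A^*) y. Since this holds for all x, y, we must have A^* = A^T. Therefore
A^* =
[[-1, 1],
 [-2, -2],
 [3, 0]].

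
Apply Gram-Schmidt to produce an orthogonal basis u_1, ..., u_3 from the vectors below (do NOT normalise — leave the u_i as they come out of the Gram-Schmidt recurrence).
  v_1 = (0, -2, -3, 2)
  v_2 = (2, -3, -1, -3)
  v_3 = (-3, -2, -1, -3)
Orthogonal basis:
  u_1 = (0, -2, -3, 2)
  u_2 = (2, -45/17, -8/17, -57/17)
  u_3 = (-740/191, -277/382, -118/191, -631/382)

Apply the Gram-Schmidt recurrence
  u_1 = v_1
  u_i = v_i − Σ_{j<i} ((v_i · u_j) / (u_j · u_j)) · u_j.

Step by step this gives:
  u_1 = (0, -2, -3, 2)
  u_2 = (2, -45/17, -8/17, -57/17)
  u_3 = (-740/191, -277/382, -118/191, -631/382)

Orthogonality check:
  u_2 · u_1 = 0 (should be 0)
  u_3 · u_1 = 0 (should be 0)
  u_3 · u_2 = 0 (should be 0)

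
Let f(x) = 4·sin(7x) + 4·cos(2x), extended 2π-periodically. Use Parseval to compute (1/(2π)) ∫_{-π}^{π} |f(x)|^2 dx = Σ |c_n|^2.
Σ |c_n|^2 = 16

Expand |f|^2 and use orthogonality of {sin(nx), cos(mx)} on [-π, π]:
  ∫_{-π}^{π} sin(nx)^2 dx = π, ∫ cos(mx)^2 dx = π, and cross terms integrate to 0.
So ∫_{-π}^{π} f(x)^2 dx = 4^2 · π + 4^2 · π = (16 + 16)π.
Divide by 2π: (16 + 16)/2 = 16.
By Parseval, this equals Σ |c_n|^2.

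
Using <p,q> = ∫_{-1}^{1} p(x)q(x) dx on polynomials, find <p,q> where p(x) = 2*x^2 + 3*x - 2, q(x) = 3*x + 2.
<p,q> = 2/3

Expand the product: p(x)·q(x) = 6*x^3 + 13*x^2 - 4.
∫_{-1}^{1} of each monomial x^k gives [2/(k+1) if k even, 0 if k odd]. Integrating term-by-term (or equivalently evaluating the antiderivative F(x) = 3*x^4/2 + 13*x^3/3 - 4*x at the endpoints):
  F(1) − F(−1) = 11/6 − (7/6) = 2/3.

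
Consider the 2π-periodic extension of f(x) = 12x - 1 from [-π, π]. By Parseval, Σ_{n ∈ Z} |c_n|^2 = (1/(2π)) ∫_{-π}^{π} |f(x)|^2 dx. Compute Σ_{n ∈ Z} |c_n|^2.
Σ |c_n|^2 = 48π^2 + 1

Expand and integrate term by term over [-π, π]:
  ∫ (12x)^2 dx = 144·(2π^3/3); ∫ 2·12·(-1)·x dx = 0 (odd integrand); ∫ (-1)^2 dx = 1·2π.
So (1/(2π)) ∫_{-π}^{π} (12x - 1)^2 dx = 144π^2/3 + 1 = 48π^2 + 1.
Parseval ⇒ Σ |c_n|^2 = 48π^2 + 1.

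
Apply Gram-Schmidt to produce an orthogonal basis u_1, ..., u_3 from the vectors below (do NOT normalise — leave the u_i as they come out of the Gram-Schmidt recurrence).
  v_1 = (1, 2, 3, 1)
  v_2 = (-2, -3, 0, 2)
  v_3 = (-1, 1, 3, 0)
Orthogonal basis:
  u_1 = (1, 2, 3, 1)
  u_2 = (-8/5, -11/5, 6/5, 12/5)
  u_3 = (-293/219, 26/219, 55/73, -254/219)

Apply the Gram-Schmidt recurrence
  u_1 = v_1
  u_i = v_i − Σ_{j<i} ((v_i · u_j) / (u_j · u_j)) · u_j.

Step by step this gives:
  u_1 = (1, 2, 3, 1)
  u_2 = (-8/5, -11/5, 6/5, 12/5)
  u_3 = (-293/219, 26/219, 55/73, -254/219)

Orthogonality check:
  u_2 · u_1 = 0 (should be 0)
  u_3 · u_1 = 0 (should be 0)
  u_3 · u_2 = 0 (should be 0)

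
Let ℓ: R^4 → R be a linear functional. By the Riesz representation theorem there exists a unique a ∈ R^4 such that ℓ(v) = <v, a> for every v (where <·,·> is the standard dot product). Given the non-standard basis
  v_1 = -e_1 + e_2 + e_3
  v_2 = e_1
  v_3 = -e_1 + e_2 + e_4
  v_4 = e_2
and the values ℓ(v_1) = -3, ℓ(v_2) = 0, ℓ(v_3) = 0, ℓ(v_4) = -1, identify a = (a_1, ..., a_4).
a = (0, -1, -2, 1)

Write a = (a_1, ..., a_4) in the standard basis. For each basis vector v_i, ℓ(v_i) = <v_i, a> is a linear equation in the a_j's. Collect the n equations into a matrix system V a = ℓ, where row i of V is v_i (expressed in the standard basis). Since V is invertible (lower-triangular with 1s on the diagonal, up to permutation), solve by back-substitution:
  V =
[[-1, 1, 1, 0],
 [1, 0, 0, 0],
 [-1, 1, 0, 1],
 [0, 1, 0, 0]]
  V a = (-3, 0, 0, -1)
Solving gives a = (0, -1, -2, 1).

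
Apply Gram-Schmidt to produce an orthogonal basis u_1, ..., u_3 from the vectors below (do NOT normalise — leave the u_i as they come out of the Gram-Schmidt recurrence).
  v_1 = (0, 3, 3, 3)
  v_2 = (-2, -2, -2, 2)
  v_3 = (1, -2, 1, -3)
Orthogonal basis:
  u_1 = (0, 3, 3, 3)
  u_2 = (-2, -4/3, -4/3, 8/3)
  u_3 = (-2/11, -16/11, 17/11, -1/11)

Apply the Gram-Schmidt recurrence
  u_1 = v_1
  u_i = v_i − Σ_{j<i} ((v_i · u_j) / (u_j · u_j)) · u_j.

Step by step this gives:
  u_1 = (0, 3, 3, 3)
  u_2 = (-2, -4/3, -4/3, 8/3)
  u_3 = (-2/11, -16/11, 17/11, -1/11)

Orthogonality check:
  u_2 · u_1 = 0 (should be 0)
  u_3 · u_1 = 0 (should be 0)
  u_3 · u_2 = 0 (should be 0)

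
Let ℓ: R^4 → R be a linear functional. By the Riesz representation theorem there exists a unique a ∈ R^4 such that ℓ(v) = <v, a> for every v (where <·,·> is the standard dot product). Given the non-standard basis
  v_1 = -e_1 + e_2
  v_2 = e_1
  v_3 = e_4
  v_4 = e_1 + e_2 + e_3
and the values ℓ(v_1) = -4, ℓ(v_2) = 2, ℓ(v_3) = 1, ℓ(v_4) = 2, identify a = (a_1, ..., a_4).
a = (2, -2, 2, 1)

Write a = (a_1, ..., a_4) in the standard basis. For each basis vector v_i, ℓ(v_i) = <v_i, a> is a linear equation in the a_j's. Collect the n equations into a matrix system V a = ℓ, where row i of V is v_i (expressed in the standard basis). Since V is invertible (lower-triangular with 1s on the diagonal, up to permutation), solve by back-substitution:
  V =
[[-1, 1, 0, 0],
 [1, 0, 0, 0],
 [0, 0, 0, 1],
 [1, 1, 1, 0]]
  V a = (-4, 2, 1, 2)
Solving gives a = (2, -2, 2, 1).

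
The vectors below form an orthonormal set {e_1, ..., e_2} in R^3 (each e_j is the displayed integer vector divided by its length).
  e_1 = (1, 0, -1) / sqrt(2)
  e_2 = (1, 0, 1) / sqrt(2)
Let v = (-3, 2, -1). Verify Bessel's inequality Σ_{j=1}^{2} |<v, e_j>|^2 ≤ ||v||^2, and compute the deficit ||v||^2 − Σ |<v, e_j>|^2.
Σ |<v, e_j>|^2 = 10; ||v||^2 = 14; deficit = 4

Write each e_j = u_j / sqrt(<u_j, u_j>) where u_j is the displayed integer vector. Then <v, e_j> = <v, u_j> / sqrt(<u_j, u_j>), so |<v, e_j>|^2 = <v, u_j>^2 / <u_j, u_j>.
Coefficients: <v, e_1> = -2/sqrt(2), <v, e_2> = -4/sqrt(2).
Square and sum: Σ |<v, e_j>|^2 = 10.
Compute ||v||^2 = v·v = 14.
Deficit = 14 − 10 = 4 ≥ 0, confirming Bessel's inequality. (The deficit equals ||v − Σ <v,e_j> e_j||^2, the squared distance from v to span{e_j}.)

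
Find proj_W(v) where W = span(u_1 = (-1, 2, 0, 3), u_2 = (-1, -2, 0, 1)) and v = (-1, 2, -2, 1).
proj_W(v) = (-5/21, 38/21, 0, 29/21)

Set up U = [u_1 | ... | u_2] ∈ R^(4×2). The projector onto W = col(U) is P = U (U^T U)^(-1) U^T.
Compute U^T U =
  [14, 0]
  [0, 6],
and U^T v = (8, -2).
Solve U^T U · c = U^T v for the coefficients: c = (4/7, -1/3). The projection is proj_W(v) = U c.
Check: (v - proj_W(v)) · u_1 = 0  (should be 0).
Check: (v - proj_W(v)) · u_2 = 0  (should be 0).
Result: proj_W(v) = (-5/21, 38/21, 0, 29/21).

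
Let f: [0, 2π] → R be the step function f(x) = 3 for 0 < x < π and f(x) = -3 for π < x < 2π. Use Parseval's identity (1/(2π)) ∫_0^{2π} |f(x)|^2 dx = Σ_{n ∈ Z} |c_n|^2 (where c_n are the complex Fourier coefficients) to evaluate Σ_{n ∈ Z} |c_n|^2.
Σ |c_n|^2 = 9

Parseval equates the L^2 energy of f (normalised by 1/(2π)) with the ℓ^2 sum of its Fourier coefficients: (1/(2π)) ∫_0^{2π} |f|^2 = Σ |c_n|^2.
Compute the left side: (1/(2π)) [∫_0^π 3^2 dx + ∫_π^{2π} (-3)^2 dx] = (1/(2π)) · (9π + 9π) = (9 + 9)/2 = 9.
So Σ_{n ∈ Z} |c_n|^2 = 9.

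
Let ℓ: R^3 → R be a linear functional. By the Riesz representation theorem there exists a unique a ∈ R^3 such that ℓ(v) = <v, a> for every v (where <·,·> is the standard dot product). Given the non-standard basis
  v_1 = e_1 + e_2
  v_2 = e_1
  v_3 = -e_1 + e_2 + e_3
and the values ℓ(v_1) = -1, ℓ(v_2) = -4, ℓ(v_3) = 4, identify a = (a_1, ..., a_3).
a = (-4, 3, -3)

Write a = (a_1, ..., a_3) in the standard basis. For each basis vector v_i, ℓ(v_i) = <v_i, a> is a linear equation in the a_j's. Collect the n equations into a matrix system V a = ℓ, where row i of V is v_i (expressed in the standard basis). Since V is invertible (lower-triangular with 1s on the diagonal, up to permutation), solve by back-substitution:
  V =
[[1, 1, 0],
 [1, 0, 0],
 [-1, 1, 1]]
  V a = (-1, -4, 4)
Solving gives a = (-4, 3, -3).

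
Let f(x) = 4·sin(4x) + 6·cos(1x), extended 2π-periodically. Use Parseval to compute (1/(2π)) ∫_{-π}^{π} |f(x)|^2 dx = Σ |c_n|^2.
Σ |c_n|^2 = 26

Expand |f|^2 and use orthogonality of {sin(nx), cos(mx)} on [-π, π]:
  ∫_{-π}^{π} sin(nx)^2 dx = π, ∫ cos(mx)^2 dx = π, and cross terms integrate to 0.
So ∫_{-π}^{π} f(x)^2 dx = 4^2 · π + 6^2 · π = (16 + 36)π.
Divide by 2π: (16 + 36)/2 = 26.
By Parseval, this equals Σ |c_n|^2.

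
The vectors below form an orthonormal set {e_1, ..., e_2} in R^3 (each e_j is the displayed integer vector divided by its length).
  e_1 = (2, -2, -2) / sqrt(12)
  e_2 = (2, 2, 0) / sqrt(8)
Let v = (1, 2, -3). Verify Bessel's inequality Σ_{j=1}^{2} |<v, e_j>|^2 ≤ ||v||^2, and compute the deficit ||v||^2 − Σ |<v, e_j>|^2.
Σ |<v, e_j>|^2 = 35/6; ||v||^2 = 14; deficit = 49/6

Write each e_j = u_j / sqrt(<u_j, u_j>) where u_j is the displayed integer vector. Then <v, e_j> = <v, u_j> / sqrt(<u_j, u_j>), so |<v, e_j>|^2 = <v, u_j>^2 / <u_j, u_j>.
Coefficients: <v, e_1> = 4/sqrt(12), <v, e_2> = 6/sqrt(8).
Square and sum: Σ |<v, e_j>|^2 = 35/6.
Compute ||v||^2 = v·v = 14.
Deficit = 14 − 35/6 = 49/6 ≥ 0, confirming Bessel's inequality. (The deficit equals ||v − Σ <v,e_j> e_j||^2, the squared distance from v to span{e_j}.)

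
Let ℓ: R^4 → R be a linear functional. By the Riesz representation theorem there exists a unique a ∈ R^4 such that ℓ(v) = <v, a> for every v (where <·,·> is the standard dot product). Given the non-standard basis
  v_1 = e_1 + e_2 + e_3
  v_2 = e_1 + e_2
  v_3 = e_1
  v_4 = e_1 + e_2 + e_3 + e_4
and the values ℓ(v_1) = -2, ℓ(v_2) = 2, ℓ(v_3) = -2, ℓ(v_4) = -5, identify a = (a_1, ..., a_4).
a = (-2, 4, -4, -3)

Write a = (a_1, ..., a_4) in the standard basis. For each basis vector v_i, ℓ(v_i) = <v_i, a> is a linear equation in the a_j's. Collect the n equations into a matrix system V a = ℓ, where row i of V is v_i (expressed in the standard basis). Since V is invertible (lower-triangular with 1s on the diagonal, up to permutation), solve by back-substitution:
  V =
[[1, 1, 1, 0],
 [1, 1, 0, 0],
 [1, 0, 0, 0],
 [1, 1, 1, 1]]
  V a = (-2, 2, -2, -5)
Solving gives a = (-2, 4, -4, -3).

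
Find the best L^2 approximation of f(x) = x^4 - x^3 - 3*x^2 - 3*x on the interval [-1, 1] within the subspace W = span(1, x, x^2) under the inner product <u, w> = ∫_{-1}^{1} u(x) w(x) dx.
g(x) = -15*x^2/7 - 18*x/5 - 3/35

The best approximation g ∈ W is the orthogonal projection of f onto W. Writing g = a_0 + a_1 x + a_2 x^2, the coefficients solve the normal equations G · a = b where
  G_{ij} = <φ_i, φ_j> and b_i = <f, φ_i>, with φ_0 = 1, φ_1 = x, φ_2 = x^2.
G =
  [2, 0, 2/3]
  [0, 2/3, 0]
  [2/3, 0, 2/5],
b = (-8/5, -12/5, -32/35).
Solving gives a_0 = -3/35, a_1 = -18/5, a_2 = -15/7, so
  g(x) = -15*x^2/7 - 18*x/5 - 3/35.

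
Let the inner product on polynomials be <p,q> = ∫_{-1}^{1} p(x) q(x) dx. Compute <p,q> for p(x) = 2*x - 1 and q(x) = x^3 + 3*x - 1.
<p,q> = 34/5

Expand the product: p(x)·q(x) = 2*x^4 - x^3 + 6*x^2 - 5*x + 1.
∫_{-1}^{1} of each monomial x^k gives [2/(k+1) if k even, 0 if k odd]. Integrating term-by-term (or equivalently evaluating the antiderivative F(x) = 2*x^5/5 - x^4/4 + 2*x^3 - 5*x^2/2 + x at the endpoints):
  F(1) − F(−1) = 13/20 − (-123/20) = 34/5.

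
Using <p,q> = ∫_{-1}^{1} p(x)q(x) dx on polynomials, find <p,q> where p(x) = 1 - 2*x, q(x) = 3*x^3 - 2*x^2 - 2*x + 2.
<p,q> = 44/15

Expand the product: p(x)·q(x) = -6*x^4 + 7*x^3 + 2*x^2 - 6*x + 2.
∫_{-1}^{1} of each monomial x^k gives [2/(k+1) if k even, 0 if k odd]. Integrating term-by-term (or equivalently evaluating the antiderivative F(x) = -6*x^5/5 + 7*x^4/4 + 2*x^3/3 - 3*x^2 + 2*x at the endpoints):
  F(1) − F(−1) = 13/60 − (-163/60) = 44/15.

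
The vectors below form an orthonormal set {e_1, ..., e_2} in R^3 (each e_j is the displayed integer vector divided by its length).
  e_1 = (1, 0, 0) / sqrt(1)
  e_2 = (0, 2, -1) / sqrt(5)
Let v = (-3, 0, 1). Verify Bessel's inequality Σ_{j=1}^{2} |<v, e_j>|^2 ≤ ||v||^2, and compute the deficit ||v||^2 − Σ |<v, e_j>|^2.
Σ |<v, e_j>|^2 = 46/5; ||v||^2 = 10; deficit = 4/5

Write each e_j = u_j / sqrt(<u_j, u_j>) where u_j is the displayed integer vector. Then <v, e_j> = <v, u_j> / sqrt(<u_j, u_j>), so |<v, e_j>|^2 = <v, u_j>^2 / <u_j, u_j>.
Coefficients: <v, e_1> = -3/sqrt(1), <v, e_2> = -1/sqrt(5).
Square and sum: Σ |<v, e_j>|^2 = 46/5.
Compute ||v||^2 = v·v = 10.
Deficit = 10 − 46/5 = 4/5 ≥ 0, confirming Bessel's inequality. (The deficit equals ||v − Σ <v,e_j> e_j||^2, the squared distance from v to span{e_j}.)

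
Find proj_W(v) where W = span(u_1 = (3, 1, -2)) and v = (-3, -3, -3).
proj_W(v) = (-9/7, -3/7, 6/7)

Set up U = [u_1 | ... | u_1] ∈ R^(3×1). The projector onto W = col(U) is P = U (U^T U)^(-1) U^T.
Compute U^T U =
  [14],
and U^T v = (-6).
Solve U^T U · c = U^T v for the coefficients: c = (-3/7). The projection is proj_W(v) = U c.
Check: (v - proj_W(v)) · u_1 = 0  (should be 0).
Result: proj_W(v) = (-9/7, -3/7, 6/7).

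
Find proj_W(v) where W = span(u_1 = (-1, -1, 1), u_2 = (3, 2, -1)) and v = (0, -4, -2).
proj_W(v) = (-5/3, -2/3, -1/3)

Set up U = [u_1 | ... | u_2] ∈ R^(3×2). The projector onto W = col(U) is P = U (U^T U)^(-1) U^T.
Compute U^T U =
  [3, -6]
  [-6, 14],
and U^T v = (2, -6).
Solve U^T U · c = U^T v for the coefficients: c = (-4/3, -1). The projection is proj_W(v) = U c.
Check: (v - proj_W(v)) · u_1 = 0  (should be 0).
Check: (v - proj_W(v)) · u_2 = 0  (should be 0).
Result: proj_W(v) = (-5/3, -2/3, -1/3).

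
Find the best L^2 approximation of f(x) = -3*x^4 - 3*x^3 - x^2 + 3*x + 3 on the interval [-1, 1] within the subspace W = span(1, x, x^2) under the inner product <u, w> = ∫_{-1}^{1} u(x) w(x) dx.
g(x) = -25*x^2/7 + 6*x/5 + 114/35

The best approximation g ∈ W is the orthogonal projection of f onto W. Writing g = a_0 + a_1 x + a_2 x^2, the coefficients solve the normal equations G · a = b where
  G_{ij} = <φ_i, φ_j> and b_i = <f, φ_i>, with φ_0 = 1, φ_1 = x, φ_2 = x^2.
G =
  [2, 0, 2/3]
  [0, 2/3, 0]
  [2/3, 0, 2/5],
b = (62/15, 4/5, 26/35).
Solving gives a_0 = 114/35, a_1 = 6/5, a_2 = -25/7, so
  g(x) = -25*x^2/7 + 6*x/5 + 114/35.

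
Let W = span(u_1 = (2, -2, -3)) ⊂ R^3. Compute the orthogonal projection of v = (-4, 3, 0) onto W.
proj_W(v) = (-28/17, 28/17, 42/17)

Set up U = [u_1 | ... | u_1] ∈ R^(3×1). The projector onto W = col(U) is P = U (U^T U)^(-1) U^T.
Compute U^T U =
  [17],
and U^T v = (-14).
Solve U^T U · c = U^T v for the coefficients: c = (-14/17). The projection is proj_W(v) = U c.
Check: (v - proj_W(v)) · u_1 = 0  (should be 0).
Result: proj_W(v) = (-28/17, 28/17, 42/17).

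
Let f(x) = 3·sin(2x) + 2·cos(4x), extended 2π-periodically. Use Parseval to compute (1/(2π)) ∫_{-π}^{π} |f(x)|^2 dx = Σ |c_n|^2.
Σ |c_n|^2 = 13/2

Expand |f|^2 and use orthogonality of {sin(nx), cos(mx)} on [-π, π]:
  ∫_{-π}^{π} sin(nx)^2 dx = π, ∫ cos(mx)^2 dx = π, and cross terms integrate to 0.
So ∫_{-π}^{π} f(x)^2 dx = 3^2 · π + 2^2 · π = (9 + 4)π.
Divide by 2π: (9 + 4)/2 = 13/2.
By Parseval, this equals Σ |c_n|^2.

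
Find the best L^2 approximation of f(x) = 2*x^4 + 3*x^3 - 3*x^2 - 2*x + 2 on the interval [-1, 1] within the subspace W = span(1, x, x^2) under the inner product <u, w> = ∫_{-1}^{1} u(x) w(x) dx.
g(x) = -9*x^2/7 - x/5 + 64/35

The best approximation g ∈ W is the orthogonal projection of f onto W. Writing g = a_0 + a_1 x + a_2 x^2, the coefficients solve the normal equations G · a = b where
  G_{ij} = <φ_i, φ_j> and b_i = <f, φ_i>, with φ_0 = 1, φ_1 = x, φ_2 = x^2.
G =
  [2, 0, 2/3]
  [0, 2/3, 0]
  [2/3, 0, 2/5],
b = (14/5, -2/15, 74/105).
Solving gives a_0 = 64/35, a_1 = -1/5, a_2 = -9/7, so
  g(x) = -9*x^2/7 - x/5 + 64/35.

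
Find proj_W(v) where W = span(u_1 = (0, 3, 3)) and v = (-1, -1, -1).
proj_W(v) = (0, -1, -1)

Set up U = [u_1 | ... | u_1] ∈ R^(3×1). The projector onto W = col(U) is P = U (U^T U)^(-1) U^T.
Compute U^T U =
  [18],
and U^T v = (-6).
Solve U^T U · c = U^T v for the coefficients: c = (-1/3). The projection is proj_W(v) = U c.
Check: (v - proj_W(v)) · u_1 = 0  (should be 0).
Result: proj_W(v) = (0, -1, -1).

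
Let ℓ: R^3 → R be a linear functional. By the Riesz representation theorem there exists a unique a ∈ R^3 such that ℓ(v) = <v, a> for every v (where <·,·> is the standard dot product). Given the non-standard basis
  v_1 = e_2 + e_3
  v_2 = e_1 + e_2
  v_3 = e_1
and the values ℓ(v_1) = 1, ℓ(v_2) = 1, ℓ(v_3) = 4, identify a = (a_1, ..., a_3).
a = (4, -3, 4)

Write a = (a_1, ..., a_3) in the standard basis. For each basis vector v_i, ℓ(v_i) = <v_i, a> is a linear equation in the a_j's. Collect the n equations into a matrix system V a = ℓ, where row i of V is v_i (expressed in the standard basis). Since V is invertible (lower-triangular with 1s on the diagonal, up to permutation), solve by back-substitution:
  V =
[[0, 1, 1],
 [1, 1, 0],
 [1, 0, 0]]
  V a = (1, 1, 4)
Solving gives a = (4, -3, 4).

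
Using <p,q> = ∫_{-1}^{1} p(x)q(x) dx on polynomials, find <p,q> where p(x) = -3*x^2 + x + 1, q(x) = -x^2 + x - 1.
<p,q> = 6/5

Expand the product: p(x)·q(x) = 3*x^4 - 4*x^3 + 3*x^2 - 1.
∫_{-1}^{1} of each monomial x^k gives [2/(k+1) if k even, 0 if k odd]. Integrating term-by-term (or equivalently evaluating the antiderivative F(x) = 3*x^5/5 - x^4 + x^3 - x at the endpoints):
  F(1) − F(−1) = -2/5 − (-8/5) = 6/5.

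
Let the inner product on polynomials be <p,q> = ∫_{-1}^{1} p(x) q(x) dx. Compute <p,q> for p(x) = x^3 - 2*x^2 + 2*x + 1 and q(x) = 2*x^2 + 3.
<p,q> = 26/15

Expand the product: p(x)·q(x) = 2*x^5 - 4*x^4 + 7*x^3 - 4*x^2 + 6*x + 3.
∫_{-1}^{1} of each monomial x^k gives [2/(k+1) if k even, 0 if k odd]. Integrating term-by-term (or equivalently evaluating the antiderivative F(x) = x^6/3 - 4*x^5/5 + 7*x^4/4 - 4*x^3/3 + 3*x^2 + 3*x at the endpoints):
  F(1) − F(−1) = 119/20 − (253/60) = 26/15.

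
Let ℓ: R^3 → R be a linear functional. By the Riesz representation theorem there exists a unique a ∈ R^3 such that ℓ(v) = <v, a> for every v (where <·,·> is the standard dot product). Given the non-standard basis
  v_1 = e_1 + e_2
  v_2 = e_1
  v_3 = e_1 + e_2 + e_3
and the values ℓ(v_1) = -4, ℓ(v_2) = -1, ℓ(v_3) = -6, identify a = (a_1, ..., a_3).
a = (-1, -3, -2)

Write a = (a_1, ..., a_3) in the standard basis. For each basis vector v_i, ℓ(v_i) = <v_i, a> is a linear equation in the a_j's. Collect the n equations into a matrix system V a = ℓ, where row i of V is v_i (expressed in the standard basis). Since V is invertible (lower-triangular with 1s on the diagonal, up to permutation), solve by back-substitution:
  V =
[[1, 1, 0],
 [1, 0, 0],
 [1, 1, 1]]
  V a = (-4, -1, -6)
Solving gives a = (-1, -3, -2).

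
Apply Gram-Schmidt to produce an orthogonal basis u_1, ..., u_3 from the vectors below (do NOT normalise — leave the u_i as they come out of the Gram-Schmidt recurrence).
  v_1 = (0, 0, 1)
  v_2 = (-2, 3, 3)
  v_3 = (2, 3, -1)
Orthogonal basis:
  u_1 = (0, 0, 1)
  u_2 = (-2, 3, 0)
  u_3 = (36/13, 24/13, 0)

Apply the Gram-Schmidt recurrence
  u_1 = v_1
  u_i = v_i − Σ_{j<i} ((v_i · u_j) / (u_j · u_j)) · u_j.

Step by step this gives:
  u_1 = (0, 0, 1)
  u_2 = (-2, 3, 0)
  u_3 = (36/13, 24/13, 0)

Orthogonality check:
  u_2 · u_1 = 0 (should be 0)
  u_3 · u_1 = 0 (should be 0)
  u_3 · u_2 = 0 (should be 0)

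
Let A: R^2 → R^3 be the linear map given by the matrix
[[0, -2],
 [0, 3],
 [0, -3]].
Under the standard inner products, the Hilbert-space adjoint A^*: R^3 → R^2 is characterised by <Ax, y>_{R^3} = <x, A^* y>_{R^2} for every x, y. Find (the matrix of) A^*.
A^* = A^T =
[[0, 0, 0],
 [-2, 3, -3]]

For real matrices with standard dot products, the defining identity <Ax, y> = <x, A^* y> gives (Ax)^T y = x^T (A^*) y, i.e. x^T A^T y = x^T (A^*) y. Since this holds for all x, y, we must have A^* = A^T. Therefore
A^* =
[[0, 0, 0],
 [-2, 3, -3]].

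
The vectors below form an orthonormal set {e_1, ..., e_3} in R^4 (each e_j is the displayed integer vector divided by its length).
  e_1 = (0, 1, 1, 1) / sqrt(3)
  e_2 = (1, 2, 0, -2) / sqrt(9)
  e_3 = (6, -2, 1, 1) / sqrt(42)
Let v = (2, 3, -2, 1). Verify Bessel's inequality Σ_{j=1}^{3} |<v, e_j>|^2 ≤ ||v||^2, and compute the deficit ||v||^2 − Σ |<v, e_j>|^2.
Σ |<v, e_j>|^2 = 83/14; ||v||^2 = 18; deficit = 169/14

Write each e_j = u_j / sqrt(<u_j, u_j>) where u_j is the displayed integer vector. Then <v, e_j> = <v, u_j> / sqrt(<u_j, u_j>), so |<v, e_j>|^2 = <v, u_j>^2 / <u_j, u_j>.
Coefficients: <v, e_1> = 2/sqrt(3), <v, e_2> = 6/sqrt(9), <v, e_3> = 5/sqrt(42).
Square and sum: Σ |<v, e_j>|^2 = 83/14.
Compute ||v||^2 = v·v = 18.
Deficit = 18 − 83/14 = 169/14 ≥ 0, confirming Bessel's inequality. (The deficit equals ||v − Σ <v,e_j> e_j||^2, the squared distance from v to span{e_j}.)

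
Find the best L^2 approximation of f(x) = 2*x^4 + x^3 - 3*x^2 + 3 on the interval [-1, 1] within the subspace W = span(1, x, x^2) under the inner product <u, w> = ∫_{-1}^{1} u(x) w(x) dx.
g(x) = -9*x^2/7 + 3*x/5 + 99/35

The best approximation g ∈ W is the orthogonal projection of f onto W. Writing g = a_0 + a_1 x + a_2 x^2, the coefficients solve the normal equations G · a = b where
  G_{ij} = <φ_i, φ_j> and b_i = <f, φ_i>, with φ_0 = 1, φ_1 = x, φ_2 = x^2.
G =
  [2, 0, 2/3]
  [0, 2/3, 0]
  [2/3, 0, 2/5],
b = (24/5, 2/5, 48/35).
Solving gives a_0 = 99/35, a_1 = 3/5, a_2 = -9/7, so
  g(x) = -9*x^2/7 + 3*x/5 + 99/35.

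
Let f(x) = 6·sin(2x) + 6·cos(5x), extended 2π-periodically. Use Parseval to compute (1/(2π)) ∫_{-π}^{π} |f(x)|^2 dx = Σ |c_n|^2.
Σ |c_n|^2 = 36

Expand |f|^2 and use orthogonality of {sin(nx), cos(mx)} on [-π, π]:
  ∫_{-π}^{π} sin(nx)^2 dx = π, ∫ cos(mx)^2 dx = π, and cross terms integrate to 0.
So ∫_{-π}^{π} f(x)^2 dx = 6^2 · π + 6^2 · π = (36 + 36)π.
Divide by 2π: (36 + 36)/2 = 36.
By Parseval, this equals Σ |c_n|^2.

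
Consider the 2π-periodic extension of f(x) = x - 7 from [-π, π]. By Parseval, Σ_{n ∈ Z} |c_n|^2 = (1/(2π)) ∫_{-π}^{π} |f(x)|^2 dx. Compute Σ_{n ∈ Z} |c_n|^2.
Σ |c_n|^2 = π^2/3 + 49

Expand and integrate term by term over [-π, π]:
  ∫ (x)^2 dx = 1·(2π^3/3); ∫ 2·1·(-7)·x dx = 0 (odd integrand); ∫ (-7)^2 dx = 49·2π.
So (1/(2π)) ∫_{-π}^{π} (x - 7)^2 dx = 1π^2/3 + 49 = π^2/3 + 49.
Parseval ⇒ Σ |c_n|^2 = π^2/3 + 49.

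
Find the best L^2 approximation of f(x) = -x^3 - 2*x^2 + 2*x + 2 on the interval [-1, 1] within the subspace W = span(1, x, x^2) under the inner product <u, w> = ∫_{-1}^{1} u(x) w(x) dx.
g(x) = -2*x^2 + 7*x/5 + 2

The best approximation g ∈ W is the orthogonal projection of f onto W. Writing g = a_0 + a_1 x + a_2 x^2, the coefficients solve the normal equations G · a = b where
  G_{ij} = <φ_i, φ_j> and b_i = <f, φ_i>, with φ_0 = 1, φ_1 = x, φ_2 = x^2.
G =
  [2, 0, 2/3]
  [0, 2/3, 0]
  [2/3, 0, 2/5],
b = (8/3, 14/15, 8/15).
Solving gives a_0 = 2, a_1 = 7/5, a_2 = -2, so
  g(x) = -2*x^2 + 7*x/5 + 2.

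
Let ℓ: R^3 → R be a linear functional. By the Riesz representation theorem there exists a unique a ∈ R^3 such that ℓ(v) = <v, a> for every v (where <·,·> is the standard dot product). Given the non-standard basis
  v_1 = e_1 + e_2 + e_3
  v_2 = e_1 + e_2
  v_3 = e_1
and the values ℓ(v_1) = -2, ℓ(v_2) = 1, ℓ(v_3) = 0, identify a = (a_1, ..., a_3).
a = (0, 1, -3)

Write a = (a_1, ..., a_3) in the standard basis. For each basis vector v_i, ℓ(v_i) = <v_i, a> is a linear equation in the a_j's. Collect the n equations into a matrix system V a = ℓ, where row i of V is v_i (expressed in the standard basis). Since V is invertible (lower-triangular with 1s on the diagonal, up to permutation), solve by back-substitution:
  V =
[[1, 1, 1],
 [1, 1, 0],
 [1, 0, 0]]
  V a = (-2, 1, 0)
Solving gives a = (0, 1, -3).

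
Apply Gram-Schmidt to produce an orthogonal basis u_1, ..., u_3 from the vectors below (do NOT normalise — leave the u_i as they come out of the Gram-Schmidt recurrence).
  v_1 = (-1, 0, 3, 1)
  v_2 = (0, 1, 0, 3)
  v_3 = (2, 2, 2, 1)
Orthogonal basis:
  u_1 = (-1, 0, 3, 1)
  u_2 = (3/11, 1, -9/11, 30/11)
  u_3 = (237/101, 162/101, 97/101, -54/101)

Apply the Gram-Schmidt recurrence
  u_1 = v_1
  u_i = v_i − Σ_{j<i} ((v_i · u_j) / (u_j · u_j)) · u_j.

Step by step this gives:
  u_1 = (-1, 0, 3, 1)
  u_2 = (3/11, 1, -9/11, 30/11)
  u_3 = (237/101, 162/101, 97/101, -54/101)

Orthogonality check:
  u_2 · u_1 = 0 (should be 0)
  u_3 · u_1 = 0 (should be 0)
  u_3 · u_2 = 0 (should be 0)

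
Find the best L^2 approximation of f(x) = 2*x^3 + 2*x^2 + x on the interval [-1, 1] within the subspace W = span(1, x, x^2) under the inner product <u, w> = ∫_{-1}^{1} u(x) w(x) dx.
g(x) = 2*x^2 + 11*x/5

The best approximation g ∈ W is the orthogonal projection of f onto W. Writing g = a_0 + a_1 x + a_2 x^2, the coefficients solve the normal equations G · a = b where
  G_{ij} = <φ_i, φ_j> and b_i = <f, φ_i>, with φ_0 = 1, φ_1 = x, φ_2 = x^2.
G =
  [2, 0, 2/3]
  [0, 2/3, 0]
  [2/3, 0, 2/5],
b = (4/3, 22/15, 4/5).
Solving gives a_0 = 0, a_1 = 11/5, a_2 = 2, so
  g(x) = 2*x^2 + 11*x/5.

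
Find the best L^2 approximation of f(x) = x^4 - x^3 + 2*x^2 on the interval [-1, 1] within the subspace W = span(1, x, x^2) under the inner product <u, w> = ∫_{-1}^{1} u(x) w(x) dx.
g(x) = 20*x^2/7 - 3*x/5 - 3/35

The best approximation g ∈ W is the orthogonal projection of f onto W. Writing g = a_0 + a_1 x + a_2 x^2, the coefficients solve the normal equations G · a = b where
  G_{ij} = <φ_i, φ_j> and b_i = <f, φ_i>, with φ_0 = 1, φ_1 = x, φ_2 = x^2.
G =
  [2, 0, 2/3]
  [0, 2/3, 0]
  [2/3, 0, 2/5],
b = (26/15, -2/5, 38/35).
Solving gives a_0 = -3/35, a_1 = -3/5, a_2 = 20/7, so
  g(x) = 20*x^2/7 - 3*x/5 - 3/35.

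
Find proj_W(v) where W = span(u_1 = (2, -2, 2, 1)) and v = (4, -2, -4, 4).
proj_W(v) = (16/13, -16/13, 16/13, 8/13)

Set up U = [u_1 | ... | u_1] ∈ R^(4×1). The projector onto W = col(U) is P = U (U^T U)^(-1) U^T.
Compute U^T U =
  [13],
and U^T v = (8).
Solve U^T U · c = U^T v for the coefficients: c = (8/13). The projection is proj_W(v) = U c.
Check: (v - proj_W(v)) · u_1 = 0  (should be 0).
Result: proj_W(v) = (16/13, -16/13, 16/13, 8/13).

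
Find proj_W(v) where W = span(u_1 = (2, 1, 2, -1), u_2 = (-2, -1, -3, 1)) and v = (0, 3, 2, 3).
proj_W(v) = (0, 0, 2, 0)

Set up U = [u_1 | ... | u_2] ∈ R^(4×2). The projector onto W = col(U) is P = U (U^T U)^(-1) U^T.
Compute U^T U =
  [10, -12]
  [-12, 15],
and U^T v = (4, -6).
Solve U^T U · c = U^T v for the coefficients: c = (-2, -2). The projection is proj_W(v) = U c.
Check: (v - proj_W(v)) · u_1 = 0  (should be 0).
Check: (v - proj_W(v)) · u_2 = 0  (should be 0).
Result: proj_W(v) = (0, 0, 2, 0).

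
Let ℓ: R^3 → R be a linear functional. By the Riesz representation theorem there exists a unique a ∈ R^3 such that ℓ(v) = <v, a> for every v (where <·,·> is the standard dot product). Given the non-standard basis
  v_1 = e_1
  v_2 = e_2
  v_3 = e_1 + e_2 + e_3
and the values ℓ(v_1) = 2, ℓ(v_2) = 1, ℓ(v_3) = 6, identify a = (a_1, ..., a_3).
a = (2, 1, 3)

Write a = (a_1, ..., a_3) in the standard basis. For each basis vector v_i, ℓ(v_i) = <v_i, a> is a linear equation in the a_j's. Collect the n equations into a matrix system V a = ℓ, where row i of V is v_i (expressed in the standard basis). Since V is invertible (lower-triangular with 1s on the diagonal, up to permutation), solve by back-substitution:
  V =
[[1, 0, 0],
 [0, 1, 0],
 [1, 1, 1]]
  V a = (2, 1, 6)
Solving gives a = (2, 1, 3).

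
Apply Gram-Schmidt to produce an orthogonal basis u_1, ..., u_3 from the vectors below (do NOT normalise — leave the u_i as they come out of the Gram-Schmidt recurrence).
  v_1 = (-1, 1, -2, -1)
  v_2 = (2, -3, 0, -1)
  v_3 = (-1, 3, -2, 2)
Orthogonal basis:
  u_1 = (-1, 1, -2, -1)
  u_2 = (10/7, -17/7, -8/7, -11/7)
  u_3 = (42/41, 13/82, -50/41, 129/82)

Apply the Gram-Schmidt recurrence
  u_1 = v_1
  u_i = v_i − Σ_{j<i} ((v_i · u_j) / (u_j · u_j)) · u_j.

Step by step this gives:
  u_1 = (-1, 1, -2, -1)
  u_2 = (10/7, -17/7, -8/7, -11/7)
  u_3 = (42/41, 13/82, -50/41, 129/82)

Orthogonality check:
  u_2 · u_1 = 0 (should be 0)
  u_3 · u_1 = 0 (should be 0)
  u_3 · u_2 = 0 (should be 0)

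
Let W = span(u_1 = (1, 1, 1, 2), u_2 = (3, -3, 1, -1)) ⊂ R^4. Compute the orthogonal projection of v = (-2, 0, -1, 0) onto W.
proj_W(v) = (-223/139, 89/139, -119/139, -82/139)

Set up U = [u_1 | ... | u_2] ∈ R^(4×2). The projector onto W = col(U) is P = U (U^T U)^(-1) U^T.
Compute U^T U =
  [7, -1]
  [-1, 20],
and U^T v = (-3, -7).
Solve U^T U · c = U^T v for the coefficients: c = (-67/139, -52/139). The projection is proj_W(v) = U c.
Check: (v - proj_W(v)) · u_1 = 0  (should be 0).
Check: (v - proj_W(v)) · u_2 = 0  (should be 0).
Result: proj_W(v) = (-223/139, 89/139, -119/139, -82/139).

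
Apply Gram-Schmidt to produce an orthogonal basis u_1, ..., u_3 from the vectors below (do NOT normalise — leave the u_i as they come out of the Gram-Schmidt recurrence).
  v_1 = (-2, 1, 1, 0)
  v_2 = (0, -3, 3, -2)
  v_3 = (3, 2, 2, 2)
Orthogonal basis:
  u_1 = (-2, 1, 1, 0)
  u_2 = (0, -3, 3, -2)
  u_3 = (7/3, 59/33, 95/33, 18/11)

Apply the Gram-Schmidt recurrence
  u_1 = v_1
  u_i = v_i − Σ_{j<i} ((v_i · u_j) / (u_j · u_j)) · u_j.

Step by step this gives:
  u_1 = (-2, 1, 1, 0)
  u_2 = (0, -3, 3, -2)
  u_3 = (7/3, 59/33, 95/33, 18/11)

Orthogonality check:
  u_2 · u_1 = 0 (should be 0)
  u_3 · u_1 = 0 (should be 0)
  u_3 · u_2 = 0 (should be 0)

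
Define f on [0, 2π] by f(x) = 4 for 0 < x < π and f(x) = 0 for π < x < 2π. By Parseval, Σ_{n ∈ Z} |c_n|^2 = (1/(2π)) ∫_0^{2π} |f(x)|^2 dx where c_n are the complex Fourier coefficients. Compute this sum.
Σ |c_n|^2 = 8

Parseval equates the L^2 energy of f (normalised by 1/(2π)) with the ℓ^2 sum of its Fourier coefficients: (1/(2π)) ∫_0^{2π} |f|^2 = Σ |c_n|^2.
Compute the left side: (1/(2π)) [∫_0^π 4^2 dx + ∫_π^{2π} 0^2 dx] = (1/(2π)) · (16π + 0π) = (16 + 0)/2 = 8.
So Σ_{n ∈ Z} |c_n|^2 = 8.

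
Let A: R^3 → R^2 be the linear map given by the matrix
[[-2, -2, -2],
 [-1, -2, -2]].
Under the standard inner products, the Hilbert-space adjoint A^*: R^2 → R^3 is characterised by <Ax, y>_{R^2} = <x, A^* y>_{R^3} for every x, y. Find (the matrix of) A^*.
A^* = A^T =
[[-2, -1],
 [-2, -2],
 [-2, -2]]

For real matrices with standard dot products, the defining identity <Ax, y> = <x, A^* y> gives (Ax)^T y = x^T (A^*) y, i.e. x^T A^T y = x^T (A^*) y. Since this holds for all x, y, we must have A^* = A^T. Therefore
A^* =
[[-2, -1],
 [-2, -2],
 [-2, -2]].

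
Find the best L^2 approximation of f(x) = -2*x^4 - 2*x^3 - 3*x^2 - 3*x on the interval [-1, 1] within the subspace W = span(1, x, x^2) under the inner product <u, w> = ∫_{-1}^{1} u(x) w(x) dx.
g(x) = -33*x^2/7 - 21*x/5 + 6/35

The best approximation g ∈ W is the orthogonal projection of f onto W. Writing g = a_0 + a_1 x + a_2 x^2, the coefficients solve the normal equations G · a = b where
  G_{ij} = <φ_i, φ_j> and b_i = <f, φ_i>, with φ_0 = 1, φ_1 = x, φ_2 = x^2.
G =
  [2, 0, 2/3]
  [0, 2/3, 0]
  [2/3, 0, 2/5],
b = (-14/5, -14/5, -62/35).
Solving gives a_0 = 6/35, a_1 = -21/5, a_2 = -33/7, so
  g(x) = -33*x^2/7 - 21*x/5 + 6/35.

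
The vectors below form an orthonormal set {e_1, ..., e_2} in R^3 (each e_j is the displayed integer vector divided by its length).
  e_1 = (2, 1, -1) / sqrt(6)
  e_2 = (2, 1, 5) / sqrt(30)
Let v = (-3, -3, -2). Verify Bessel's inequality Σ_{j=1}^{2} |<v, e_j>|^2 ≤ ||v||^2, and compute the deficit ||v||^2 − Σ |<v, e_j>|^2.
Σ |<v, e_j>|^2 = 101/5; ||v||^2 = 22; deficit = 9/5

Write each e_j = u_j / sqrt(<u_j, u_j>) where u_j is the displayed integer vector. Then <v, e_j> = <v, u_j> / sqrt(<u_j, u_j>), so |<v, e_j>|^2 = <v, u_j>^2 / <u_j, u_j>.
Coefficients: <v, e_1> = -7/sqrt(6), <v, e_2> = -19/sqrt(30).
Square and sum: Σ |<v, e_j>|^2 = 101/5.
Compute ||v||^2 = v·v = 22.
Deficit = 22 − 101/5 = 9/5 ≥ 0, confirming Bessel's inequality. (The deficit equals ||v − Σ <v,e_j> e_j||^2, the squared distance from v to span{e_j}.)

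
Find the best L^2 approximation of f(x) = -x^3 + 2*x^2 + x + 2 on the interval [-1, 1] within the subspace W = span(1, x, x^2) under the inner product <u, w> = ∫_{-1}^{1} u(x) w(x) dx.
g(x) = 2*x^2 + 2*x/5 + 2

The best approximation g ∈ W is the orthogonal projection of f onto W. Writing g = a_0 + a_1 x + a_2 x^2, the coefficients solve the normal equations G · a = b where
  G_{ij} = <φ_i, φ_j> and b_i = <f, φ_i>, with φ_0 = 1, φ_1 = x, φ_2 = x^2.
G =
  [2, 0, 2/3]
  [0, 2/3, 0]
  [2/3, 0, 2/5],
b = (16/3, 4/15, 32/15).
Solving gives a_0 = 2, a_1 = 2/5, a_2 = 2, so
  g(x) = 2*x^2 + 2*x/5 + 2.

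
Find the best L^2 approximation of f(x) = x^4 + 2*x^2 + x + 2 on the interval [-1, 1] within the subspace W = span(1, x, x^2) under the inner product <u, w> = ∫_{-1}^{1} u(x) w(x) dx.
g(x) = 20*x^2/7 + x + 67/35

The best approximation g ∈ W is the orthogonal projection of f onto W. Writing g = a_0 + a_1 x + a_2 x^2, the coefficients solve the normal equations G · a = b where
  G_{ij} = <φ_i, φ_j> and b_i = <f, φ_i>, with φ_0 = 1, φ_1 = x, φ_2 = x^2.
G =
  [2, 0, 2/3]
  [0, 2/3, 0]
  [2/3, 0, 2/5],
b = (86/15, 2/3, 254/105).
Solving gives a_0 = 67/35, a_1 = 1, a_2 = 20/7, so
  g(x) = 20*x^2/7 + x + 67/35.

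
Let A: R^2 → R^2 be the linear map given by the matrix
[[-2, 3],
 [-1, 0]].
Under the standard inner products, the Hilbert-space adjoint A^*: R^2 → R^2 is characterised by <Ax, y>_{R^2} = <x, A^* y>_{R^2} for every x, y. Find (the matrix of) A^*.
A^* = A^T =
[[-2, -1],
 [3, 0]]

For real matrices with standard dot products, the defining identity <Ax, y> = <x, A^* y> gives (Ax)^T y = x^T (A^*) y, i.e. x^T A^T y = x^T (A^*) y. Since this holds for all x, y, we must have A^* = A^T. Therefore
A^* =
[[-2, -1],
 [3, 0]].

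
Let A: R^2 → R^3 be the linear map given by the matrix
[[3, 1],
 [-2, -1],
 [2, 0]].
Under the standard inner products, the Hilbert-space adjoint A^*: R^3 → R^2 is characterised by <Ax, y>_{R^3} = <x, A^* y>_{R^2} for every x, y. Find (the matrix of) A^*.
A^* = A^T =
[[3, -2, 2],
 [1, -1, 0]]

For real matrices with standard dot products, the defining identity <Ax, y> = <x, A^* y> gives (Ax)^T y = x^T (A^*) y, i.e. x^T A^T y = x^T (A^*) y. Since this holds for all x, y, we must have A^* = A^T. Therefore
A^* =
[[3, -2, 2],
 [1, -1, 0]].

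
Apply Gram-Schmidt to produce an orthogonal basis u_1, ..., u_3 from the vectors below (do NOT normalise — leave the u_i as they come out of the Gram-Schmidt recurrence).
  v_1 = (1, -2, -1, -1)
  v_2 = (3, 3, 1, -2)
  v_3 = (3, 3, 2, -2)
Orthogonal basis:
  u_1 = (1, -2, -1, -1)
  u_2 = (23/7, 17/7, 5/7, -16/7)
  u_3 = (6/157, -57/157, 131/157, -11/157)

Apply the Gram-Schmidt recurrence
  u_1 = v_1
  u_i = v_i − Σ_{j<i} ((v_i · u_j) / (u_j · u_j)) · u_j.

Step by step this gives:
  u_1 = (1, -2, -1, -1)
  u_2 = (23/7, 17/7, 5/7, -16/7)
  u_3 = (6/157, -57/157, 131/157, -11/157)

Orthogonality check:
  u_2 · u_1 = 0 (should be 0)
  u_3 · u_1 = 0 (should be 0)
  u_3 · u_2 = 0 (should be 0)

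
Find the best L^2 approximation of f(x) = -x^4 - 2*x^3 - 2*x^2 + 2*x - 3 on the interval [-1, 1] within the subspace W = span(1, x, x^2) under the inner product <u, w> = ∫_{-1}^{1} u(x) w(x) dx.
g(x) = -20*x^2/7 + 4*x/5 - 102/35

The best approximation g ∈ W is the orthogonal projection of f onto W. Writing g = a_0 + a_1 x + a_2 x^2, the coefficients solve the normal equations G · a = b where
  G_{ij} = <φ_i, φ_j> and b_i = <f, φ_i>, with φ_0 = 1, φ_1 = x, φ_2 = x^2.
G =
  [2, 0, 2/3]
  [0, 2/3, 0]
  [2/3, 0, 2/5],
b = (-116/15, 8/15, -108/35).
Solving gives a_0 = -102/35, a_1 = 4/5, a_2 = -20/7, so
  g(x) = -20*x^2/7 + 4*x/5 - 102/35.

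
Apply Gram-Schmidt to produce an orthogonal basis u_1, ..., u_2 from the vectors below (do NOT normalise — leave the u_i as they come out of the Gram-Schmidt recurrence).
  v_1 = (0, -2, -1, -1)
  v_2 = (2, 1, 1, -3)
Orthogonal basis:
  u_1 = (0, -2, -1, -1)
  u_2 = (2, 1, 1, -3)

Apply the Gram-Schmidt recurrence
  u_1 = v_1
  u_i = v_i − Σ_{j<i} ((v_i · u_j) / (u_j · u_j)) · u_j.

Step by step this gives:
  u_1 = (0, -2, -1, -1)
  u_2 = (2, 1, 1, -3)

Orthogonality check:
  u_2 · u_1 = 0 (should be 0)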